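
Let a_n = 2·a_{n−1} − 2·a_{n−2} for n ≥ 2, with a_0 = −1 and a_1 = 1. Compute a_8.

With companion matrix Q = [[2, −2], [1, 0]], [a_n, a_{n−1}]ᵀ = Q·[a_{n−1}, a_{n−2}]ᵀ, so [a_8, a_7]ᵀ = Q⁷·[a_1, a_0]ᵀ.
Q⁷ = [[0, 16], [−8, 16]], giving [a_8, a_7]ᵀ = [[−16], [−24]].

−16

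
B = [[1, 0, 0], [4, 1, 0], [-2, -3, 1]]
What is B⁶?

[[1, 0, 0], [24, 1, 0], [-192, -18, 1]]

B = I + N where N = [[0, 0, 0], [4, 0, 0], [-2, -3, 0]] is strictly lower-triangular, so N³ = 0.
(I + N)⁶ = I + 6·N + 15·N² = [[1, 0, 0], [24, 1, 0], [-192, -18, 1]].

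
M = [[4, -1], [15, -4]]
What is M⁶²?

M² = I (check: tr M = 0 and det M = -1), so M⁶² = I since 62 is even.

[[1, 0], [0, 1]]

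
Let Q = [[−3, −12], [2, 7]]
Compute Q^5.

[[−483, −1452], [242, 727]]

tr Q = 4 and det Q = 3, so the characteristic polynomial is λ² − (4)λ + (3) with roots 1 and 3.
Eigenvectors give P = [[−3, 2], [1, −1]] with P⁻¹ = [[−1, −2], [−1, −3]], and Q = P·diag(1, 3)·P⁻¹.
Then Q^5 = P·diag(1, 243)·P⁻¹ = [[−3, 486], [1, −243]] · [[−1, −2], [−1, −3]] = [[−483, −1452], [242, 727]].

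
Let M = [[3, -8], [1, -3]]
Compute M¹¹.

M² = I (check: tr M = 0 and det M = -1), so M¹¹ = M since 11 is odd.

[[3, -8], [1, -3]]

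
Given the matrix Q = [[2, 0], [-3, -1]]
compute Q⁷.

tr Q = 1 and det Q = -2, so the characteristic polynomial is λ² − (1)λ + (-2) with roots 2 and -1.
Eigenvectors give P = [[-1, 0], [1, 1]] with P⁻¹ = [[-1, 0], [1, 1]], and Q = P·diag(2, -1)·P⁻¹.
Then Q⁷ = P·diag(128, -1)·P⁻¹ = [[-128, 0], [128, -1]] · [[-1, 0], [1, 1]] = [[128, 0], [-129, -1]].

[[128, 0], [-129, -1]]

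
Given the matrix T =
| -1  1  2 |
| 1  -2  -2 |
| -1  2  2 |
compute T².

[[0, 1, 0], [-1, 1, 2], [1, -1, -2]]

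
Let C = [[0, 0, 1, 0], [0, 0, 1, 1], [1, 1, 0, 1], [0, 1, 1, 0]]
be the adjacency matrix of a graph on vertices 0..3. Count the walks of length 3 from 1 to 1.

The number of length-3 walks from vertex 1 to vertex 1 is entry (1,1) of C³, where C is the adjacency matrix.
C² = [[1, 1, 0, 1], [1, 2, 1, 1], [0, 1, 3, 1], [1, 1, 1, 2]]
C³ = [[0, 1, 3, 1], [1, 2, 4, 3], [3, 4, 2, 4], [1, 3, 4, 2]]

2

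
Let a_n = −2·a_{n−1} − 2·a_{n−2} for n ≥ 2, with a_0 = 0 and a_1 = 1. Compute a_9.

With companion matrix A = [[−2, −2], [1, 0]], [a_n, a_{n−1}]ᵀ = A·[a_{n−1}, a_{n−2}]ᵀ, so [a_9, a_8]ᵀ = A⁸·[a_1, a_0]ᵀ.
A⁸ = [[16, 0], [0, 16]], giving [a_9, a_8]ᵀ = [[16], [0]].

16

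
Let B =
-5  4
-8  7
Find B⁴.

tr B = 2 and det B = -3, so the characteristic polynomial is λ² − (2)λ + (-3) with roots 3 and -1.
Eigenvectors give P = [[-1, 1], [-2, 1]] with P⁻¹ = [[1, -1], [2, -1]], and B = P·diag(3, -1)·P⁻¹.
Then B⁴ = P·diag(81, 1)·P⁻¹ = [[-81, 1], [-162, 1]] · [[1, -1], [2, -1]] = [[-79, 80], [-160, 161]].

[[-79, 80], [-160, 161]]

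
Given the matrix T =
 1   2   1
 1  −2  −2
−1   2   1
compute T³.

T² = [[2, 0, −2], [1, 2, 3], [0, −4, −4]]
T³ = [[4, 0, 0], [0, 4, 0], [0, 0, 4]]

[[4, 0, 0], [0, 4, 0], [0, 0, 4]]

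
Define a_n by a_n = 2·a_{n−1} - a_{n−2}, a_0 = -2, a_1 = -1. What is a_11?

9

With companion matrix T = [[2, -1], [1, 0]], [a_n, a_{n−1}]ᵀ = T·[a_{n−1}, a_{n−2}]ᵀ, so [a_11, a_10]ᵀ = T^10·[a_1, a_0]ᵀ.
T^10 = [[11, -10], [10, -9]], giving [a_11, a_10]ᵀ = [[9], [8]].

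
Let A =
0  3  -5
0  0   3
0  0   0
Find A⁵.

A is strictly triangular, hence nilpotent: A³ = 0, so A⁵ = 0.

[[0, 0, 0], [0, 0, 0], [0, 0, 0]]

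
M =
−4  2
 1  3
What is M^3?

M^2 = [[18, −2], [−1, 11]]
M^3 = [[−74, 30], [15, 31]]

[[−74, 30], [15, 31]]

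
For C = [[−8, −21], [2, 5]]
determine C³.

tr C = −3 and det C = 2, so the characteristic polynomial is λ² − (−3)λ + (2) with roots −2 and −1.
Eigenvectors give P = [[7, −3], [−2, 1]] with P⁻¹ = [[1, 3], [2, 7]], and C = P·diag(−2, −1)·P⁻¹.
Then C³ = P·diag(−8, −1)·P⁻¹ = [[−56, 3], [16, −1]] · [[1, 3], [2, 7]] = [[−50, −147], [14, 41]].

[[−50, −147], [14, 41]]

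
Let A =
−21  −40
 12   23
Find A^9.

[[−98421, −196840], [59052, 118103]]

tr A = 2 and det A = −3, so the characteristic polynomial is λ² − (2)λ + (−3) with roots 3 and −1.
Eigenvectors give P = [[−5, −2], [3, 1]] with P⁻¹ = [[1, 2], [−3, −5]], and A = P·diag(3, −1)·P⁻¹.
Then A^9 = P·diag(19683, −1)·P⁻¹ = [[−98415, 2], [59049, −1]] · [[1, 2], [−3, −5]] = [[−98421, −196840], [59052, 118103]].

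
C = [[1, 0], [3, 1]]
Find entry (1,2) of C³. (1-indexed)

C = I + N where N = [[0, 0], [3, 0]] is strictly lower-triangular, so N² = 0.
(I + N)³ = I + 3·N = [[1, 0], [9, 1]].

0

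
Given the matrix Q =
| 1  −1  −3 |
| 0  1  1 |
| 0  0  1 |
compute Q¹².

[[1, −12, −102], [0, 1, 12], [0, 0, 1]]

Q = I + N where N = [[0, −1, −3], [0, 0, 1], [0, 0, 0]] is strictly upper-triangular, so N³ = 0.
(I + N)¹² = I + 12·N + 66·N² = [[1, −12, −102], [0, 1, 12], [0, 0, 1]].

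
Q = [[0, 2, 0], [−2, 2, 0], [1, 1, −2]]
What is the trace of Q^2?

0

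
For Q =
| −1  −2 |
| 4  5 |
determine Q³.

tr Q = 4 and det Q = 3, so the characteristic polynomial is λ² − (4)λ + (3) with roots 1 and 3.
Eigenvectors give P = [[−1, −1], [1, 2]] with P⁻¹ = [[−2, −1], [1, 1]], and Q = P·diag(1, 3)·P⁻¹.
Then Q³ = P·diag(1, 27)·P⁻¹ = [[−1, −27], [1, 54]] · [[−2, −1], [1, 1]] = [[−25, −26], [52, 53]].

[[−25, −26], [52, 53]]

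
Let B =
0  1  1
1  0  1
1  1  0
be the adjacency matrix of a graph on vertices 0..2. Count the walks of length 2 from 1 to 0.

1

The number of length-2 walks from vertex 1 to vertex 0 is entry (1,0) of B^2, where B is the adjacency matrix.
B^2 = [[2, 1, 1], [1, 2, 1], [1, 1, 2]]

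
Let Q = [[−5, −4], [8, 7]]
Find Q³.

tr Q = 2 and det Q = −3, so the characteristic polynomial is λ² − (2)λ + (−3) with roots 3 and −1.
Eigenvectors give P = [[1, −1], [−2, 1]] with P⁻¹ = [[−1, −1], [−2, −1]], and Q = P·diag(3, −1)·P⁻¹.
Then Q³ = P·diag(27, −1)·P⁻¹ = [[27, 1], [−54, −1]] · [[−1, −1], [−2, −1]] = [[−29, −28], [56, 55]].

[[−29, −28], [56, 55]]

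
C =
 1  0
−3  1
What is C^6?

C = I + N where N = [[0, 0], [−3, 0]] is strictly lower-triangular, so N^2 = 0.
(I + N)^6 = I + 6·N = [[1, 0], [−18, 1]].

[[1, 0], [−18, 1]]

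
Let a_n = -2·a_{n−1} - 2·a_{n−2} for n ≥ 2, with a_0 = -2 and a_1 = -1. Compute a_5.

4

With companion matrix C = [[-2, -2], [1, 0]], [a_n, a_{n−1}]ᵀ = C·[a_{n−1}, a_{n−2}]ᵀ, so [a_5, a_4]ᵀ = C⁴·[a_1, a_0]ᵀ.
C⁴ = [[-4, 0], [0, -4]], giving [a_5, a_4]ᵀ = [[4], [8]].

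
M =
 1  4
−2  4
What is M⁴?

M² = [[−7, 20], [−10, 8]]
M³ = [[−47, 52], [−26, −8]]
M⁴ = [[−151, 20], [−10, −136]]

[[−151, 20], [−10, −136]]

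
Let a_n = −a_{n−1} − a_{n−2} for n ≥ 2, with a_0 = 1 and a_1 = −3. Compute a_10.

−3

With companion matrix Q = [[−1, −1], [1, 0]], [a_n, a_{n−1}]ᵀ = Q·[a_{n−1}, a_{n−2}]ᵀ, so [a_10, a_9]ᵀ = Q⁹·[a_1, a_0]ᵀ.
Q⁹ = [[1, 0], [0, 1]], giving [a_10, a_9]ᵀ = [[−3], [1]].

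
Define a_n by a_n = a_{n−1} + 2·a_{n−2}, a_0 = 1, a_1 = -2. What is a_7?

-44

With companion matrix T = [[1, 2], [1, 0]], [a_n, a_{n−1}]ᵀ = T·[a_{n−1}, a_{n−2}]ᵀ, so [a_7, a_6]ᵀ = T^6·[a_1, a_0]ᵀ.
T^6 = [[43, 42], [21, 22]], giving [a_7, a_6]ᵀ = [[-44], [-20]].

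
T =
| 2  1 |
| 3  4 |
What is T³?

[[32, 31], [93, 94]]

T² = [[7, 6], [18, 19]]
T³ = [[32, 31], [93, 94]]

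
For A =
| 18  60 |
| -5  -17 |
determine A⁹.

[[80268, 242340], [-20195, -61097]]

tr A = 1 and det A = -6, so the characteristic polynomial is λ² − (1)λ + (-6) with roots 3 and -2.
Eigenvectors give P = [[4, -3], [-1, 1]] with P⁻¹ = [[1, 3], [1, 4]], and A = P·diag(3, -2)·P⁻¹.
Then A⁹ = P·diag(19683, -512)·P⁻¹ = [[78732, 1536], [-19683, -512]] · [[1, 3], [1, 4]] = [[80268, 242340], [-20195, -61097]].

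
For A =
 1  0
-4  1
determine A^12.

A = I + N where N = [[0, 0], [-4, 0]] is strictly lower-triangular, so N^2 = 0.
(I + N)^12 = I + 12·N = [[1, 0], [-48, 1]].

[[1, 0], [-48, 1]]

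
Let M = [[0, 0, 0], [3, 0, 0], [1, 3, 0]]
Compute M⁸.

M is strictly triangular, hence nilpotent: M³ = 0, so M⁸ = 0.

[[0, 0, 0], [0, 0, 0], [0, 0, 0]]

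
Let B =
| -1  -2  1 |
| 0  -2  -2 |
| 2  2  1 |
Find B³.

[[5, -14, -9], [8, 12, -2], [-2, 10, 11]]

B² = [[3, 8, 4], [-4, 0, 2], [0, -6, -1]]
B³ = [[5, -14, -9], [8, 12, -2], [-2, 10, 11]]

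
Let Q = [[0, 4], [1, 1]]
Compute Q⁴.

[[20, 36], [9, 29]]

Q² = [[4, 4], [1, 5]]
Q³ = [[4, 20], [5, 9]]
Q⁴ = [[20, 36], [9, 29]]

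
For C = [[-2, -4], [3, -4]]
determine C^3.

[[88, -64], [48, 56]]

C^2 = [[-8, 24], [-18, 4]]
C^3 = [[88, -64], [48, 56]]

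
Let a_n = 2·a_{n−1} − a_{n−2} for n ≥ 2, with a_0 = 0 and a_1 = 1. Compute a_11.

With companion matrix T = [[2, −1], [1, 0]], [a_n, a_{n−1}]ᵀ = T·[a_{n−1}, a_{n−2}]ᵀ, so [a_11, a_10]ᵀ = T¹⁰·[a_1, a_0]ᵀ.
T¹⁰ = [[11, −10], [10, −9]], giving [a_11, a_10]ᵀ = [[11], [10]].

11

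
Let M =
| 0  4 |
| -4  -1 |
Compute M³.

M² = [[-16, -4], [4, -15]]
M³ = [[16, -60], [60, 31]]

[[16, -60], [60, 31]]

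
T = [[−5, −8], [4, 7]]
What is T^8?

tr T = 2 and det T = −3, so the characteristic polynomial is λ² − (2)λ + (−3) with roots 3 and −1.
Eigenvectors give P = [[−1, −2], [1, 1]] with P⁻¹ = [[1, 2], [−1, −1]], and T = P·diag(3, −1)·P⁻¹.
Then T^8 = P·diag(6561, 1)·P⁻¹ = [[−6561, −2], [6561, 1]] · [[1, 2], [−1, −1]] = [[−6559, −13120], [6560, 13121]].

[[−6559, −13120], [6560, 13121]]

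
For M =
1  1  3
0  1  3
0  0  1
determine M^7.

M = I + N where N = [[0, 1, 3], [0, 0, 3], [0, 0, 0]] is strictly upper-triangular, so N^3 = 0.
(I + N)^7 = I + 7·N + 21·N^2 = [[1, 7, 84], [0, 1, 21], [0, 0, 1]].

[[1, 7, 84], [0, 1, 21], [0, 0, 1]]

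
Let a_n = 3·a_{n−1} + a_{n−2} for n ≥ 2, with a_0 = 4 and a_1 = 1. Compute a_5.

241

With companion matrix Q = [[3, 1], [1, 0]], [a_n, a_{n−1}]ᵀ = Q·[a_{n−1}, a_{n−2}]ᵀ, so [a_5, a_4]ᵀ = Q^4·[a_1, a_0]ᵀ.
Q^4 = [[109, 33], [33, 10]], giving [a_5, a_4]ᵀ = [[241], [73]].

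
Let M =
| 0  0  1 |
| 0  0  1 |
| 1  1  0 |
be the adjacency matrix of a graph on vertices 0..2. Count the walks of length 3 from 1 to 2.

The number of length-3 walks from vertex 1 to vertex 2 is entry (1,2) of M³, where M is the adjacency matrix.
M² = [[1, 1, 0], [1, 1, 0], [0, 0, 2]]
M³ = [[0, 0, 2], [0, 0, 2], [2, 2, 0]]

2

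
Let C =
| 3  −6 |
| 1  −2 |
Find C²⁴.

[[3, −6], [1, −2]]

C² = C (a projection; rank 1, trace 1), so C²⁴ = C.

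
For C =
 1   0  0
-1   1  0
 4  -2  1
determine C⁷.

[[1, 0, 0], [-7, 1, 0], [70, -14, 1]]

C = I + N where N = [[0, 0, 0], [-1, 0, 0], [4, -2, 0]] is strictly lower-triangular, so N³ = 0.
(I + N)⁷ = I + 7·N + 21·N² = [[1, 0, 0], [-7, 1, 0], [70, -14, 1]].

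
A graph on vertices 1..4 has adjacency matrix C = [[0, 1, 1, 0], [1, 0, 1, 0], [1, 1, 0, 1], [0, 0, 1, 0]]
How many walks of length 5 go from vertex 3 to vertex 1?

17

The number of length-5 walks from vertex 3 to vertex 1 is entry (3,1) of C⁵, where C is the adjacency matrix.
C² = [[2, 1, 1, 1], [1, 2, 1, 1], [1, 1, 3, 0], [1, 1, 0, 1]]
C³ = [[2, 3, 4, 1], [3, 2, 4, 1], [4, 4, 2, 3], [1, 1, 3, 0]]
C⁴ = [[7, 6, 6, 4], [6, 7, 6, 4], [6, 6, 11, 2], [4, 4, 2, 3]]
C⁵ = [[12, 13, 17, 6], [13, 12, 17, 6], [17, 17, 14, 11], [6, 6, 11, 2]]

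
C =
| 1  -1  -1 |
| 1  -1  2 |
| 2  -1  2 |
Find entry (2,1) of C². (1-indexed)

4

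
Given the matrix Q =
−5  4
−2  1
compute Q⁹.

[[−39365, 39364], [−19682, 19681]]

tr Q = −4 and det Q = 3, so the characteristic polynomial is λ² − (−4)λ + (3) with roots −3 and −1.
Eigenvectors give P = [[2, −1], [1, −1]] with P⁻¹ = [[1, −1], [1, −2]], and Q = P·diag(−3, −1)·P⁻¹.
Then Q⁹ = P·diag(−19683, −1)·P⁻¹ = [[−39366, 1], [−19683, 1]] · [[1, −1], [1, −2]] = [[−39365, 39364], [−19682, 19681]].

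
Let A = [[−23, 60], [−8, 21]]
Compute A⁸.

[[39361, −98400], [13120, −32799]]

tr A = −2 and det A = −3, so the characteristic polynomial is λ² − (−2)λ + (−3) with roots 1 and −3.
Eigenvectors give P = [[5, −3], [2, −1]] with P⁻¹ = [[−1, 3], [−2, 5]], and A = P·diag(1, −3)·P⁻¹.
Then A⁸ = P·diag(1, 6561)·P⁻¹ = [[5, −19683], [2, −6561]] · [[−1, 3], [−2, 5]] = [[39361, −98400], [13120, −32799]].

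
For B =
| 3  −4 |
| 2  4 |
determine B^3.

[[−53, −116], [58, −24]]

B^2 = [[1, −28], [14, 8]]
B^3 = [[−53, −116], [58, −24]]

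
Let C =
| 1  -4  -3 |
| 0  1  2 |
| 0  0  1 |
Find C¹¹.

[[1, -44, -473], [0, 1, 22], [0, 0, 1]]

C = I + N where N = [[0, -4, -3], [0, 0, 2], [0, 0, 0]] is strictly upper-triangular, so N³ = 0.
(I + N)¹¹ = I + 11·N + 55·N² = [[1, -44, -473], [0, 1, 22], [0, 0, 1]].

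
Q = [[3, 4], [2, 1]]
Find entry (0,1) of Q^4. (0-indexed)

416

Q^2 = [[17, 16], [8, 9]]
Q^3 = [[83, 84], [42, 41]]
Q^4 = [[417, 416], [208, 209]]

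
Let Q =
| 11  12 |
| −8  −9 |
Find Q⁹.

tr Q = 2 and det Q = −3, so the characteristic polynomial is λ² − (2)λ + (−3) with roots −1 and 3.
Eigenvectors give P = [[1, −3], [−1, 2]] with P⁻¹ = [[−2, −3], [−1, −1]], and Q = P·diag(−1, 3)·P⁻¹.
Then Q⁹ = P·diag(−1, 19683)·P⁻¹ = [[−1, −59049], [1, 39366]] · [[−2, −3], [−1, −1]] = [[59051, 59052], [−39368, −39369]].

[[59051, 59052], [−39368, −39369]]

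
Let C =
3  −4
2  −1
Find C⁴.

[[−31, 48], [−24, 17]]

C² = [[1, −8], [4, −7]]
C³ = [[−13, 4], [−2, −9]]
C⁴ = [[−31, 48], [−24, 17]]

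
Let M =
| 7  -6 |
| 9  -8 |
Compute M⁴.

tr M = -1 and det M = -2, so the characteristic polynomial is λ² − (-1)λ + (-2) with roots -2 and 1.
Eigenvectors give P = [[-2, 1], [-3, 1]] with P⁻¹ = [[1, -1], [3, -2]], and M = P·diag(-2, 1)·P⁻¹.
Then M⁴ = P·diag(16, 1)·P⁻¹ = [[-32, 1], [-48, 1]] · [[1, -1], [3, -2]] = [[-29, 30], [-45, 46]].

[[-29, 30], [-45, 46]]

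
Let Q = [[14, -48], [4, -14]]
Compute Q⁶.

[[64, 0], [0, 64]]

tr Q = 0 and det Q = -4, so the characteristic polynomial is λ² − (0)λ + (-4) with roots 2 and -2.
Eigenvectors give P = [[4, 3], [1, 1]] with P⁻¹ = [[1, -3], [-1, 4]], and Q = P·diag(2, -2)·P⁻¹.
Then Q⁶ = P·diag(64, 64)·P⁻¹ = [[256, 192], [64, 64]] · [[1, -3], [-1, 4]] = [[64, 0], [0, 64]].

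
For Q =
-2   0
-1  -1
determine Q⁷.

tr Q = -3 and det Q = 2, so the characteristic polynomial is λ² − (-3)λ + (2) with roots -1 and -2.
Eigenvectors give P = [[0, 1], [-1, 1]] with P⁻¹ = [[1, -1], [1, 0]], and Q = P·diag(-1, -2)·P⁻¹.
Then Q⁷ = P·diag(-1, -128)·P⁻¹ = [[0, -128], [1, -128]] · [[1, -1], [1, 0]] = [[-128, 0], [-127, -1]].

[[-128, 0], [-127, -1]]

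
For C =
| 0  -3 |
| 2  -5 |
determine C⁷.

tr C = -5 and det C = 6, so the characteristic polynomial is λ² − (-5)λ + (6) with roots -2 and -3.
Eigenvectors give P = [[3, 1], [2, 1]] with P⁻¹ = [[1, -1], [-2, 3]], and C = P·diag(-2, -3)·P⁻¹.
Then C⁷ = P·diag(-128, -2187)·P⁻¹ = [[-384, -2187], [-256, -2187]] · [[1, -1], [-2, 3]] = [[3990, -6177], [4118, -6305]].

[[3990, -6177], [4118, -6305]]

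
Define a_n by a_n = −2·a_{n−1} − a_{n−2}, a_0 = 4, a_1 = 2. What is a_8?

With companion matrix C = [[−2, −1], [1, 0]], [a_n, a_{n−1}]ᵀ = C·[a_{n−1}, a_{n−2}]ᵀ, so [a_8, a_7]ᵀ = C⁷·[a_1, a_0]ᵀ.
C⁷ = [[−8, −7], [7, 6]], giving [a_8, a_7]ᵀ = [[−44], [38]].

−44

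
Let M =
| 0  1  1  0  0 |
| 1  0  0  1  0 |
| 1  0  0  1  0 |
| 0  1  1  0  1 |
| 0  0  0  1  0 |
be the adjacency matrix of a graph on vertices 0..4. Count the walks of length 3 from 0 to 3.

The number of length-3 walks from vertex 0 to vertex 3 is entry (0,3) of M³, where M is the adjacency matrix.
M² = [[2, 0, 0, 2, 0], [0, 2, 2, 0, 1], [0, 2, 2, 0, 1], [2, 0, 0, 3, 0], [0, 1, 1, 0, 1]]
M³ = [[0, 4, 4, 0, 2], [4, 0, 0, 5, 0], [4, 0, 0, 5, 0], [0, 5, 5, 0, 3], [2, 0, 0, 3, 0]]

0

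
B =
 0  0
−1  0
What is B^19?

[[0, 0], [0, 0]]

B is strictly triangular, hence nilpotent: B^2 = 0, so B^19 = 0.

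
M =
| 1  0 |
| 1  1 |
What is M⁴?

[[1, 0], [4, 1]]

M = I + N where N = [[0, 0], [1, 0]] is strictly lower-triangular, so N² = 0.
(I + N)⁴ = I + 4·N = [[1, 0], [4, 1]].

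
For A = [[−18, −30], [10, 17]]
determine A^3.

[[−132, −210], [70, 113]]

tr A = −1 and det A = −6, so the characteristic polynomial is λ² − (−1)λ + (−6) with roots −3 and 2.
Eigenvectors give P = [[2, −3], [−1, 2]] with P⁻¹ = [[2, 3], [1, 2]], and A = P·diag(−3, 2)·P⁻¹.
Then A^3 = P·diag(−27, 8)·P⁻¹ = [[−54, −24], [27, 16]] · [[2, 3], [1, 2]] = [[−132, −210], [70, 113]].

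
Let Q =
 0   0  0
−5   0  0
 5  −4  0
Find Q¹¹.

Q is strictly triangular, hence nilpotent: Q³ = 0, so Q¹¹ = 0.

[[0, 0, 0], [0, 0, 0], [0, 0, 0]]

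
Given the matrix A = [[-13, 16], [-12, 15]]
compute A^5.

tr A = 2 and det A = -3, so the characteristic polynomial is λ² − (2)λ + (-3) with roots -1 and 3.
Eigenvectors give P = [[4, 1], [3, 1]] with P⁻¹ = [[1, -1], [-3, 4]], and A = P·diag(-1, 3)·P⁻¹.
Then A^5 = P·diag(-1, 243)·P⁻¹ = [[-4, 243], [-3, 243]] · [[1, -1], [-3, 4]] = [[-733, 976], [-732, 975]].

[[-733, 976], [-732, 975]]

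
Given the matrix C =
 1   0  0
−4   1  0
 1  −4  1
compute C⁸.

[[1, 0, 0], [−32, 1, 0], [456, −32, 1]]

C = I + N where N = [[0, 0, 0], [−4, 0, 0], [1, −4, 0]] is strictly lower-triangular, so N³ = 0.
(I + N)⁸ = I + 8·N + 28·N² = [[1, 0, 0], [−32, 1, 0], [456, −32, 1]].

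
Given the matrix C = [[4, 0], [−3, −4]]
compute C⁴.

C² = [[16, 0], [0, 16]]
C³ = [[64, 0], [−48, −64]]
C⁴ = [[256, 0], [0, 256]]

[[256, 0], [0, 256]]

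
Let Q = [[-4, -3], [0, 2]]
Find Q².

[[16, 6], [0, 4]]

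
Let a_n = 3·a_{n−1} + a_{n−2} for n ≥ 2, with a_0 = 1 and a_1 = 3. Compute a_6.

With companion matrix T = [[3, 1], [1, 0]], [a_n, a_{n−1}]ᵀ = T·[a_{n−1}, a_{n−2}]ᵀ, so [a_6, a_5]ᵀ = T^5·[a_1, a_0]ᵀ.
T^5 = [[360, 109], [109, 33]], giving [a_6, a_5]ᵀ = [[1189], [360]].

1189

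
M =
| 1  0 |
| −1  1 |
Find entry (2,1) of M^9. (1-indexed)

M = I + N where N = [[0, 0], [−1, 0]] is strictly lower-triangular, so N^2 = 0.
(I + N)^9 = I + 9·N = [[1, 0], [−9, 1]].

−9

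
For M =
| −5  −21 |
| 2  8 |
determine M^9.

[[−3065, −10731], [1022, 3578]]

tr M = 3 and det M = 2, so the characteristic polynomial is λ² − (3)λ + (2) with roots 2 and 1.
Eigenvectors give P = [[−3, 7], [1, −2]] with P⁻¹ = [[2, 7], [1, 3]], and M = P·diag(2, 1)·P⁻¹.
Then M^9 = P·diag(512, 1)·P⁻¹ = [[−1536, 7], [512, −2]] · [[2, 7], [1, 3]] = [[−3065, −10731], [1022, 3578]].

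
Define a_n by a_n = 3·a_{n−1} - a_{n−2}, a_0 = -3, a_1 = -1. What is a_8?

With companion matrix T = [[3, -1], [1, 0]], [a_n, a_{n−1}]ᵀ = T·[a_{n−1}, a_{n−2}]ᵀ, so [a_8, a_7]ᵀ = T⁷·[a_1, a_0]ᵀ.
T⁷ = [[987, -377], [377, -144]], giving [a_8, a_7]ᵀ = [[144], [55]].

144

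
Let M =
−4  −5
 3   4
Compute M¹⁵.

M² = I (check: tr M = 0 and det M = −1), so M¹⁵ = M since 15 is odd.

[[−4, −5], [3, 4]]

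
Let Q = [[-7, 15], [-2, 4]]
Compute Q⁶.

[[379, -945], [126, -314]]

tr Q = -3 and det Q = 2, so the characteristic polynomial is λ² − (-3)λ + (2) with roots -1 and -2.
Eigenvectors give P = [[5, 3], [2, 1]] with P⁻¹ = [[-1, 3], [2, -5]], and Q = P·diag(-1, -2)·P⁻¹.
Then Q⁶ = P·diag(1, 64)·P⁻¹ = [[5, 192], [2, 64]] · [[-1, 3], [2, -5]] = [[379, -945], [126, -314]].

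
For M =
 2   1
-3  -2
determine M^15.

[[2, 1], [-3, -2]]

M² = I (check: tr M = 0 and det M = -1), so M^15 = M since 15 is odd.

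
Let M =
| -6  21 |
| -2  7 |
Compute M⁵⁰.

M² = M (a projection; rank 1, trace 1), so M⁵⁰ = M.

[[-6, 21], [-2, 7]]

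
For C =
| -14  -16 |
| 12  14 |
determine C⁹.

[[-3584, -4096], [3072, 3584]]

tr C = 0 and det C = -4, so the characteristic polynomial is λ² − (0)λ + (-4) with roots 2 and -2.
Eigenvectors give P = [[1, 4], [-1, -3]] with P⁻¹ = [[-3, -4], [1, 1]], and C = P·diag(2, -2)·P⁻¹.
Then C⁹ = P·diag(512, -512)·P⁻¹ = [[512, -2048], [-512, 1536]] · [[-3, -4], [1, 1]] = [[-3584, -4096], [3072, 3584]].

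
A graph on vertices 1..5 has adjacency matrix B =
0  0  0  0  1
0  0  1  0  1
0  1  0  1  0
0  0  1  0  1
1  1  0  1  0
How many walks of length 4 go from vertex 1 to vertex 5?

The number of length-4 walks from vertex 1 to vertex 5 is entry (1,5) of B⁴, where B is the adjacency matrix.
B² = [[1, 1, 0, 1, 0], [1, 2, 0, 2, 0], [0, 0, 2, 0, 2], [1, 2, 0, 2, 0], [0, 0, 2, 0, 3]]
B³ = [[0, 0, 2, 0, 3], [0, 0, 4, 0, 5], [2, 4, 0, 4, 0], [0, 0, 4, 0, 5], [3, 5, 0, 5, 0]]
B⁴ = [[3, 5, 0, 5, 0], [5, 9, 0, 9, 0], [0, 0, 8, 0, 10], [5, 9, 0, 9, 0], [0, 0, 10, 0, 13]]

0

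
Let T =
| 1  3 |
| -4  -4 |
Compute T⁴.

[[13, 63], [-84, -92]]

T² = [[-11, -9], [12, 4]]
T³ = [[25, 3], [-4, 20]]
T⁴ = [[13, 63], [-84, -92]]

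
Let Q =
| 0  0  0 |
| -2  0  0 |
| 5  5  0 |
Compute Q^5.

[[0, 0, 0], [0, 0, 0], [0, 0, 0]]

Q is strictly triangular, hence nilpotent: Q^3 = 0, so Q^5 = 0.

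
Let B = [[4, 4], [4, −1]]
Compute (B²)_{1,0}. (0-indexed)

12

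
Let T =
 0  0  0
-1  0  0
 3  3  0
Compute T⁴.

[[0, 0, 0], [0, 0, 0], [0, 0, 0]]

T is strictly triangular, hence nilpotent: T³ = 0, so T⁴ = 0.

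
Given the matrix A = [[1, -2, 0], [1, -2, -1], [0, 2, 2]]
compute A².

[[-1, 2, 2], [-1, 0, 0], [2, 0, 2]]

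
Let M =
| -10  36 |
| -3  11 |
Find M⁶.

[[-188, 756], [-63, 253]]

tr M = 1 and det M = -2, so the characteristic polynomial is λ² − (1)λ + (-2) with roots -1 and 2.
Eigenvectors give P = [[4, 3], [1, 1]] with P⁻¹ = [[1, -3], [-1, 4]], and M = P·diag(-1, 2)·P⁻¹.
Then M⁶ = P·diag(1, 64)·P⁻¹ = [[4, 192], [1, 64]] · [[1, -3], [-1, 4]] = [[-188, 756], [-63, 253]].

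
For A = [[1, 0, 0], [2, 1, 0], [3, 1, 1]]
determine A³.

A = I + N where N = [[0, 0, 0], [2, 0, 0], [3, 1, 0]] is strictly lower-triangular, so N³ = 0.
(I + N)³ = I + 3·N + 3·N² = [[1, 0, 0], [6, 1, 0], [15, 3, 1]].

[[1, 0, 0], [6, 1, 0], [15, 3, 1]]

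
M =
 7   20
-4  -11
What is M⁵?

[[967, 2420], [-484, -1211]]

tr M = -4 and det M = 3, so the characteristic polynomial is λ² − (-4)λ + (3) with roots -3 and -1.
Eigenvectors give P = [[2, -5], [-1, 2]] with P⁻¹ = [[-2, -5], [-1, -2]], and M = P·diag(-3, -1)·P⁻¹.
Then M⁵ = P·diag(-243, -1)·P⁻¹ = [[-486, 5], [243, -2]] · [[-2, -5], [-1, -2]] = [[967, 2420], [-484, -1211]].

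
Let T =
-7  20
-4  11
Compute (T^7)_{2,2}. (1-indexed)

tr T = 4 and det T = 3, so the characteristic polynomial is λ² − (4)λ + (3) with roots 3 and 1.
Eigenvectors give P = [[2, 5], [1, 2]] with P⁻¹ = [[-2, 5], [1, -2]], and T = P·diag(3, 1)·P⁻¹.
Then T^7 = P·diag(2187, 1)·P⁻¹ = [[4374, 5], [2187, 2]] · [[-2, 5], [1, -2]] = [[-8743, 21860], [-4372, 10931]].

10931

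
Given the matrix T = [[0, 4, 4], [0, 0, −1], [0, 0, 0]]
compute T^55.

T is strictly triangular, hence nilpotent: T^3 = 0, so T^55 = 0.

[[0, 0, 0], [0, 0, 0], [0, 0, 0]]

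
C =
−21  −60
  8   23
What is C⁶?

[[−3639, −10920], [1456, 4369]]

tr C = 2 and det C = −3, so the characteristic polynomial is λ² − (2)λ + (−3) with roots −1 and 3.
Eigenvectors give P = [[−3, −5], [1, 2]] with P⁻¹ = [[−2, −5], [1, 3]], and C = P·diag(−1, 3)·P⁻¹.
Then C⁶ = P·diag(1, 729)·P⁻¹ = [[−3, −3645], [1, 1458]] · [[−2, −5], [1, 3]] = [[−3639, −10920], [1456, 4369]].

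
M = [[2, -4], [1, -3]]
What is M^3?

M^2 = [[0, 4], [-1, 5]]
M^3 = [[4, -12], [3, -11]]

[[4, -12], [3, -11]]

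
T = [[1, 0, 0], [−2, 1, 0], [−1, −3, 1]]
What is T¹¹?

[[1, 0, 0], [−22, 1, 0], [319, −33, 1]]

T = I + N where N = [[0, 0, 0], [−2, 0, 0], [−1, −3, 0]] is strictly lower-triangular, so N³ = 0.
(I + N)¹¹ = I + 11·N + 55·N² = [[1, 0, 0], [−22, 1, 0], [319, −33, 1]].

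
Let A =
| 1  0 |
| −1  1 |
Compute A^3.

A = I + N where N = [[0, 0], [−1, 0]] is strictly lower-triangular, so N^2 = 0.
(I + N)^3 = I + 3·N = [[1, 0], [−3, 1]].

[[1, 0], [−3, 1]]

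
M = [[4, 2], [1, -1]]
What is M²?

[[18, 6], [3, 3]]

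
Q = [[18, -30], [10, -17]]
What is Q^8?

[[25476, -37830], [12610, -18659]]

tr Q = 1 and det Q = -6, so the characteristic polynomial is λ² − (1)λ + (-6) with roots -2 and 3.
Eigenvectors give P = [[-3, 2], [-2, 1]] with P⁻¹ = [[1, -2], [2, -3]], and Q = P·diag(-2, 3)·P⁻¹.
Then Q^8 = P·diag(256, 6561)·P⁻¹ = [[-768, 13122], [-512, 6561]] · [[1, -2], [2, -3]] = [[25476, -37830], [12610, -18659]].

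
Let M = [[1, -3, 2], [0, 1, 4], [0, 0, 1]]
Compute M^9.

M = I + N where N = [[0, -3, 2], [0, 0, 4], [0, 0, 0]] is strictly upper-triangular, so N^3 = 0.
(I + N)^9 = I + 9·N + 36·N^2 = [[1, -27, -414], [0, 1, 36], [0, 0, 1]].

[[1, -27, -414], [0, 1, 36], [0, 0, 1]]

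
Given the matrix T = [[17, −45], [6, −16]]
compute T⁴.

tr T = 1 and det T = −2, so the characteristic polynomial is λ² − (1)λ + (−2) with roots −1 and 2.
Eigenvectors give P = [[−5, 3], [−2, 1]] with P⁻¹ = [[1, −3], [2, −5]], and T = P·diag(−1, 2)·P⁻¹.
Then T⁴ = P·diag(1, 16)·P⁻¹ = [[−5, 48], [−2, 16]] · [[1, −3], [2, −5]] = [[91, −225], [30, −74]].

[[91, −225], [30, −74]]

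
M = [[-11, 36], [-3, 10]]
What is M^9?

[[-2051, 6156], [-513, 1540]]

tr M = -1 and det M = -2, so the characteristic polynomial is λ² − (-1)λ + (-2) with roots -2 and 1.
Eigenvectors give P = [[4, 3], [1, 1]] with P⁻¹ = [[1, -3], [-1, 4]], and M = P·diag(-2, 1)·P⁻¹.
Then M^9 = P·diag(-512, 1)·P⁻¹ = [[-2048, 3], [-512, 1]] · [[1, -3], [-1, 4]] = [[-2051, 6156], [-513, 1540]].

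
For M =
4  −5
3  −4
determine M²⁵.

M² = I (check: tr M = 0 and det M = −1), so M²⁵ = M since 25 is odd.

[[4, −5], [3, −4]]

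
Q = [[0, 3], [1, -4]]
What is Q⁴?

[[57, -264], [-88, 409]]

Q² = [[3, -12], [-4, 19]]
Q³ = [[-12, 57], [19, -88]]
Q⁴ = [[57, -264], [-88, 409]]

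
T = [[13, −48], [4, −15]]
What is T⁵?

tr T = −2 and det T = −3, so the characteristic polynomial is λ² − (−2)λ + (−3) with roots 1 and −3.
Eigenvectors give P = [[−4, −3], [−1, −1]] with P⁻¹ = [[−1, 3], [1, −4]], and T = P·diag(1, −3)·P⁻¹.
Then T⁵ = P·diag(1, −243)·P⁻¹ = [[−4, 729], [−1, 243]] · [[−1, 3], [1, −4]] = [[733, −2928], [244, −975]].

[[733, −2928], [244, −975]]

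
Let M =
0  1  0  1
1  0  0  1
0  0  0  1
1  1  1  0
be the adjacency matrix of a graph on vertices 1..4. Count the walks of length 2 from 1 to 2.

The number of length-2 walks from vertex 1 to vertex 2 is entry (1,2) of M², where M is the adjacency matrix.
M² = [[2, 1, 1, 1], [1, 2, 1, 1], [1, 1, 1, 0], [1, 1, 0, 3]]

1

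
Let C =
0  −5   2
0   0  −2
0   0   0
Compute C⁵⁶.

C is strictly triangular, hence nilpotent: C³ = 0, so C⁵⁶ = 0.

[[0, 0, 0], [0, 0, 0], [0, 0, 0]]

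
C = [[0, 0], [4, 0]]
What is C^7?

C is strictly triangular, hence nilpotent: C^2 = 0, so C^7 = 0.

[[0, 0], [0, 0]]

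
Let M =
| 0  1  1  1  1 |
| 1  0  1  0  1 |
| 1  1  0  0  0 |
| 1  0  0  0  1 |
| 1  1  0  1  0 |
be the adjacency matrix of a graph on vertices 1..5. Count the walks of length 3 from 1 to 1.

The number of length-3 walks from vertex 1 to vertex 1 is entry (1,1) of M³, where M is the adjacency matrix.
M² = [[4, 2, 1, 1, 2], [2, 3, 1, 2, 1], [1, 1, 2, 1, 2], [1, 2, 1, 2, 1], [2, 1, 2, 1, 3]]
M³ = [[6, 7, 6, 6, 7], [7, 4, 5, 3, 7], [6, 5, 2, 3, 3], [6, 3, 3, 2, 5], [7, 7, 3, 5, 4]]

6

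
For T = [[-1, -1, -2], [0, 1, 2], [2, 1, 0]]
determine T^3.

[[3, 1, 2], [0, 1, -2], [-2, -1, 2]]

T^2 = [[-3, -2, 0], [4, 3, 2], [-2, -1, -2]]
T^3 = [[3, 1, 2], [0, 1, -2], [-2, -1, 2]]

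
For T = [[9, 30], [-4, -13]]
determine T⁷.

[[10929, 32790], [-4372, -13117]]

tr T = -4 and det T = 3, so the characteristic polynomial is λ² − (-4)λ + (3) with roots -3 and -1.
Eigenvectors give P = [[5, -3], [-2, 1]] with P⁻¹ = [[-1, -3], [-2, -5]], and T = P·diag(-3, -1)·P⁻¹.
Then T⁷ = P·diag(-2187, -1)·P⁻¹ = [[-10935, 3], [4374, -1]] · [[-1, -3], [-2, -5]] = [[10929, 32790], [-4372, -13117]].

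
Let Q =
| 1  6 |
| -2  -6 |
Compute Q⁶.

tr Q = -5 and det Q = 6, so the characteristic polynomial is λ² − (-5)λ + (6) with roots -3 and -2.
Eigenvectors give P = [[3, -2], [-2, 1]] with P⁻¹ = [[-1, -2], [-2, -3]], and Q = P·diag(-3, -2)·P⁻¹.
Then Q⁶ = P·diag(729, 64)·P⁻¹ = [[2187, -128], [-1458, 64]] · [[-1, -2], [-2, -3]] = [[-1931, -3990], [1330, 2724]].

[[-1931, -3990], [1330, 2724]]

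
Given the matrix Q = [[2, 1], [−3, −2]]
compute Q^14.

[[1, 0], [0, 1]]

Q² = I (check: tr Q = 0 and det Q = −1), so Q^14 = I since 14 is even.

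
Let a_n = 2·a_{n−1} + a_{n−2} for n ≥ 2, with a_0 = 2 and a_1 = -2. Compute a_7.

-198

With companion matrix C = [[2, 1], [1, 0]], [a_n, a_{n−1}]ᵀ = C·[a_{n−1}, a_{n−2}]ᵀ, so [a_7, a_6]ᵀ = C^6·[a_1, a_0]ᵀ.
C^6 = [[169, 70], [70, 29]], giving [a_7, a_6]ᵀ = [[-198], [-82]].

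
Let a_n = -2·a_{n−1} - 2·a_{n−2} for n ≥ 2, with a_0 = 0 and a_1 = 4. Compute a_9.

With companion matrix B = [[-2, -2], [1, 0]], [a_n, a_{n−1}]ᵀ = B·[a_{n−1}, a_{n−2}]ᵀ, so [a_9, a_8]ᵀ = B⁸·[a_1, a_0]ᵀ.
B⁸ = [[16, 0], [0, 16]], giving [a_9, a_8]ᵀ = [[64], [0]].

64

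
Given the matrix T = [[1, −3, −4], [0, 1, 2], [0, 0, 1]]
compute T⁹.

T = I + N where N = [[0, −3, −4], [0, 0, 2], [0, 0, 0]] is strictly upper-triangular, so N³ = 0.
(I + N)⁹ = I + 9·N + 36·N² = [[1, −27, −252], [0, 1, 18], [0, 0, 1]].

[[1, −27, −252], [0, 1, 18], [0, 0, 1]]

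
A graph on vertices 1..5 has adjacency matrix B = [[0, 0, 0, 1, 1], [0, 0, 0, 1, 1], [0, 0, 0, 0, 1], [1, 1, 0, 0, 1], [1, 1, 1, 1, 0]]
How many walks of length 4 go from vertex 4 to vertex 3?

The number of length-4 walks from vertex 4 to vertex 3 is entry (4,3) of B⁴, where B is the adjacency matrix.
B² = [[2, 2, 1, 1, 1], [2, 2, 1, 1, 1], [1, 1, 1, 1, 0], [1, 1, 1, 3, 2], [1, 1, 0, 2, 4]]
B³ = [[2, 2, 1, 5, 6], [2, 2, 1, 5, 6], [1, 1, 0, 2, 4], [5, 5, 2, 4, 6], [6, 6, 4, 6, 4]]
B⁴ = [[11, 11, 6, 10, 10], [11, 11, 6, 10, 10], [6, 6, 4, 6, 4], [10, 10, 6, 16, 16], [10, 10, 4, 16, 22]]

6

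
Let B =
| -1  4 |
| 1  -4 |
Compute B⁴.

[[125, -500], [-125, 500]]

B² = [[5, -20], [-5, 20]]
B³ = [[-25, 100], [25, -100]]
B⁴ = [[125, -500], [-125, 500]]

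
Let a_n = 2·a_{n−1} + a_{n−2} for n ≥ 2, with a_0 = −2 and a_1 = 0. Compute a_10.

With companion matrix C = [[2, 1], [1, 0]], [a_n, a_{n−1}]ᵀ = C·[a_{n−1}, a_{n−2}]ᵀ, so [a_10, a_9]ᵀ = C⁹·[a_1, a_0]ᵀ.
C⁹ = [[2378, 985], [985, 408]], giving [a_10, a_9]ᵀ = [[−1970], [−816]].

−1970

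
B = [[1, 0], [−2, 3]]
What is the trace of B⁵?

tr B = 4 and det B = 3, so the characteristic polynomial is λ² − (4)λ + (3) with roots 1 and 3.
Eigenvectors give P = [[1, 0], [1, 1]] with P⁻¹ = [[1, 0], [−1, 1]], and B = P·diag(1, 3)·P⁻¹.
Then B⁵ = P·diag(1, 243)·P⁻¹ = [[1, 0], [1, 243]] · [[1, 0], [−1, 1]] = [[1, 0], [−242, 243]].

244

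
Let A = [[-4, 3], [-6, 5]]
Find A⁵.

[[-34, 33], [-66, 65]]

tr A = 1 and det A = -2, so the characteristic polynomial is λ² − (1)λ + (-2) with roots -1 and 2.
Eigenvectors give P = [[1, -1], [1, -2]] with P⁻¹ = [[2, -1], [1, -1]], and A = P·diag(-1, 2)·P⁻¹.
Then A⁵ = P·diag(-1, 32)·P⁻¹ = [[-1, -32], [-1, -64]] · [[2, -1], [1, -1]] = [[-34, 33], [-66, 65]].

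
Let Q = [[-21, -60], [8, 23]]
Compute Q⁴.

[[-399, -1200], [160, 481]]

tr Q = 2 and det Q = -3, so the characteristic polynomial is λ² − (2)λ + (-3) with roots -1 and 3.
Eigenvectors give P = [[-3, -5], [1, 2]] with P⁻¹ = [[-2, -5], [1, 3]], and Q = P·diag(-1, 3)·P⁻¹.
Then Q⁴ = P·diag(1, 81)·P⁻¹ = [[-3, -405], [1, 162]] · [[-2, -5], [1, 3]] = [[-399, -1200], [160, 481]].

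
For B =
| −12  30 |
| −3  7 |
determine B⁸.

[[63306, −189150], [18915, −56489]]

tr B = −5 and det B = 6, so the characteristic polynomial is λ² − (−5)λ + (6) with roots −2 and −3.
Eigenvectors give P = [[3, 10], [1, 3]] with P⁻¹ = [[−3, 10], [1, −3]], and B = P·diag(−2, −3)·P⁻¹.
Then B⁸ = P·diag(256, 6561)·P⁻¹ = [[768, 65610], [256, 19683]] · [[−3, 10], [1, −3]] = [[63306, −189150], [18915, −56489]].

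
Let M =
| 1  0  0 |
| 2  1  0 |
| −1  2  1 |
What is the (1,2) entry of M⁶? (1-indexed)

0

M = I + N where N = [[0, 0, 0], [2, 0, 0], [−1, 2, 0]] is strictly lower-triangular, so N³ = 0.
(I + N)⁶ = I + 6·N + 15·N² = [[1, 0, 0], [12, 1, 0], [54, 12, 1]].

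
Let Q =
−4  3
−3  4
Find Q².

[[7, 0], [0, 7]]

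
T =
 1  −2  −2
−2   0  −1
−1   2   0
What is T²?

[[7, −6, 0], [−1, 2, 4], [−5, 2, 0]]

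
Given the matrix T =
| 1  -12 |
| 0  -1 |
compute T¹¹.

T² = I (check: tr T = 0 and det T = -1), so T¹¹ = T since 11 is odd.

[[1, -12], [0, -1]]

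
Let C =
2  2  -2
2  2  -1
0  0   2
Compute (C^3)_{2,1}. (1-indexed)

32

C^2 = [[8, 8, -10], [8, 8, -8], [0, 0, 4]]
C^3 = [[32, 32, -44], [32, 32, -40], [0, 0, 8]]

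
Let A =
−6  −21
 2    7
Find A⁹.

A² = A (a projection; rank 1, trace 1), so A⁹ = A.

[[−6, −21], [2, 7]]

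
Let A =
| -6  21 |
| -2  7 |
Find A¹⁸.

A² = A (a projection; rank 1, trace 1), so A¹⁸ = A.

[[-6, 21], [-2, 7]]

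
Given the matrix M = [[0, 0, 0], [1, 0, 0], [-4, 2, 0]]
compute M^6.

[[0, 0, 0], [0, 0, 0], [0, 0, 0]]

M is strictly triangular, hence nilpotent: M^3 = 0, so M^6 = 0.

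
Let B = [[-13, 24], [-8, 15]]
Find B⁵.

tr B = 2 and det B = -3, so the characteristic polynomial is λ² − (2)λ + (-3) with roots -1 and 3.
Eigenvectors give P = [[2, -3], [1, -2]] with P⁻¹ = [[2, -3], [1, -2]], and B = P·diag(-1, 3)·P⁻¹.
Then B⁵ = P·diag(-1, 243)·P⁻¹ = [[-2, -729], [-1, -486]] · [[2, -3], [1, -2]] = [[-733, 1464], [-488, 975]].

[[-733, 1464], [-488, 975]]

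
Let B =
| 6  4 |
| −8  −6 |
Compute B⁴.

tr B = 0 and det B = −4, so the characteristic polynomial is λ² − (0)λ + (−4) with roots 2 and −2.
Eigenvectors give P = [[−1, 1], [1, −2]] with P⁻¹ = [[−2, −1], [−1, −1]], and B = P·diag(2, −2)·P⁻¹.
Then B⁴ = P·diag(16, 16)·P⁻¹ = [[−16, 16], [16, −32]] · [[−2, −1], [−1, −1]] = [[16, 0], [0, 16]].

[[16, 0], [0, 16]]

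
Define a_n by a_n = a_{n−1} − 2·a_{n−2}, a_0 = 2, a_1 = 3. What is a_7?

With companion matrix Q = [[1, −2], [1, 0]], [a_n, a_{n−1}]ᵀ = Q·[a_{n−1}, a_{n−2}]ᵀ, so [a_7, a_6]ᵀ = Q⁶·[a_1, a_0]ᵀ.
Q⁶ = [[7, −10], [5, 2]], giving [a_7, a_6]ᵀ = [[1], [19]].

1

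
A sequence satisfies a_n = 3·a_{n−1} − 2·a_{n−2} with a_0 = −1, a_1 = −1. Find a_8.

−1

With companion matrix A = [[3, −2], [1, 0]], [a_n, a_{n−1}]ᵀ = A·[a_{n−1}, a_{n−2}]ᵀ, so [a_8, a_7]ᵀ = A⁷·[a_1, a_0]ᵀ.
A⁷ = [[255, −254], [127, −126]], giving [a_8, a_7]ᵀ = [[−1], [−1]].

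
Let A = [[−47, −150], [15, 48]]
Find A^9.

tr A = 1 and det A = −6, so the characteristic polynomial is λ² − (1)λ + (−6) with roots −2 and 3.
Eigenvectors give P = [[−10, 3], [3, −1]] with P⁻¹ = [[−1, −3], [−3, −10]], and A = P·diag(−2, 3)·P⁻¹.
Then A^9 = P·diag(−512, 19683)·P⁻¹ = [[5120, 59049], [−1536, −19683]] · [[−1, −3], [−3, −10]] = [[−182267, −605850], [60585, 201438]].

[[−182267, −605850], [60585, 201438]]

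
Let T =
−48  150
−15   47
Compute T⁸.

tr T = −1 and det T = −6, so the characteristic polynomial is λ² − (−1)λ + (−6) with roots 2 and −3.
Eigenvectors give P = [[−3, −10], [−1, −3]] with P⁻¹ = [[3, −10], [−1, 3]], and T = P·diag(2, −3)·P⁻¹.
Then T⁸ = P·diag(256, 6561)·P⁻¹ = [[−768, −65610], [−256, −19683]] · [[3, −10], [−1, 3]] = [[63306, −189150], [18915, −56489]].

[[63306, −189150], [18915, −56489]]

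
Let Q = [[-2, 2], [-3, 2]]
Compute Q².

[[-2, 0], [0, -2]]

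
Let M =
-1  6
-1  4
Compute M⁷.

tr M = 3 and det M = 2, so the characteristic polynomial is λ² − (3)λ + (2) with roots 2 and 1.
Eigenvectors give P = [[2, 3], [1, 1]] with P⁻¹ = [[-1, 3], [1, -2]], and M = P·diag(2, 1)·P⁻¹.
Then M⁷ = P·diag(128, 1)·P⁻¹ = [[256, 3], [128, 1]] · [[-1, 3], [1, -2]] = [[-253, 762], [-127, 382]].

[[-253, 762], [-127, 382]]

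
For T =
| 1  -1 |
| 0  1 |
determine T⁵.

T = I + N where N = [[0, -1], [0, 0]] is strictly upper-triangular, so N² = 0.
(I + N)⁵ = I + 5·N = [[1, -5], [0, 1]].

[[1, -5], [0, 1]]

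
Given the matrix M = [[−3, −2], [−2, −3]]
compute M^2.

[[13, 12], [12, 13]]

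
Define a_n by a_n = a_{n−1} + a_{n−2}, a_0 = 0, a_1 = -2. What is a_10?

With companion matrix M = [[1, 1], [1, 0]], [a_n, a_{n−1}]ᵀ = M·[a_{n−1}, a_{n−2}]ᵀ, so [a_10, a_9]ᵀ = M^9·[a_1, a_0]ᵀ.
M^9 = [[55, 34], [34, 21]], giving [a_10, a_9]ᵀ = [[-110], [-68]].

-110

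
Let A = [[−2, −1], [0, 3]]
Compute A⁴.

[[16, −13], [0, 81]]

A² = [[4, −1], [0, 9]]
A³ = [[−8, −7], [0, 27]]
A⁴ = [[16, −13], [0, 81]]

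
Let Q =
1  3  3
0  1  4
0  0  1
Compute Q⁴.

Q = I + N where N = [[0, 3, 3], [0, 0, 4], [0, 0, 0]] is strictly upper-triangular, so N³ = 0.
(I + N)⁴ = I + 4·N + 6·N² = [[1, 12, 84], [0, 1, 16], [0, 0, 1]].

[[1, 12, 84], [0, 1, 16], [0, 0, 1]]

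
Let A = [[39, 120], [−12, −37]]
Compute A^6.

[[7281, 21840], [−2184, −6551]]

tr A = 2 and det A = −3, so the characteristic polynomial is λ² − (2)λ + (−3) with roots −1 and 3.
Eigenvectors give P = [[−3, 10], [1, −3]] with P⁻¹ = [[3, 10], [1, 3]], and A = P·diag(−1, 3)·P⁻¹.
Then A^6 = P·diag(1, 729)·P⁻¹ = [[−3, 7290], [1, −2187]] · [[3, 10], [1, 3]] = [[7281, 21840], [−2184, −6551]].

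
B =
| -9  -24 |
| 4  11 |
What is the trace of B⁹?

19682

tr B = 2 and det B = -3, so the characteristic polynomial is λ² − (2)λ + (-3) with roots -1 and 3.
Eigenvectors give P = [[3, -2], [-1, 1]] with P⁻¹ = [[1, 2], [1, 3]], and B = P·diag(-1, 3)·P⁻¹.
Then B⁹ = P·diag(-1, 19683)·P⁻¹ = [[-3, -39366], [1, 19683]] · [[1, 2], [1, 3]] = [[-39369, -118104], [19684, 59051]].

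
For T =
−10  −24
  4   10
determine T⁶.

tr T = 0 and det T = −4, so the characteristic polynomial is λ² − (0)λ + (−4) with roots 2 and −2.
Eigenvectors give P = [[−2, −3], [1, 1]] with P⁻¹ = [[1, 3], [−1, −2]], and T = P·diag(2, −2)·P⁻¹.
Then T⁶ = P·diag(64, 64)·P⁻¹ = [[−128, −192], [64, 64]] · [[1, 3], [−1, −2]] = [[64, 0], [0, 64]].

[[64, 0], [0, 64]]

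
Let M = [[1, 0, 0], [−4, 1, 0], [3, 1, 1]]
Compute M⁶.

M = I + N where N = [[0, 0, 0], [−4, 0, 0], [3, 1, 0]] is strictly lower-triangular, so N³ = 0.
(I + N)⁶ = I + 6·N + 15·N² = [[1, 0, 0], [−24, 1, 0], [−42, 6, 1]].

[[1, 0, 0], [−24, 1, 0], [−42, 6, 1]]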